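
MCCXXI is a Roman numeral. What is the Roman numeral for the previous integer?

MCCXXI = 1221; previous is 1220

MCCXX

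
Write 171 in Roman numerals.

Convert 171 to Roman numerals:
  171 contains 1×100 (C)
  71 contains 1×50 (L)
  21 contains 2×10 (XX)
  1 contains 1×1 (I)

CLXXI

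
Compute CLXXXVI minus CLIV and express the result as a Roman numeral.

CLXXXVI = 186
CLIV = 154
186 - 154 = 32

XXXII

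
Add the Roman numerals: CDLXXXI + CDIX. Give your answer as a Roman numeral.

CDLXXXI = 481
CDIX = 409
481 + 409 = 890

DCCCXC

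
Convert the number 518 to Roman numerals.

Convert 518 to Roman numerals:
  518 contains 1×500 (D)
  18 contains 1×10 (X)
  8 contains 1×5 (V)
  3 contains 3×1 (III)

DXVIII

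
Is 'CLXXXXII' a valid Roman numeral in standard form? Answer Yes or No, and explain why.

'CLXXXXII': More than 3 consecutive X's

No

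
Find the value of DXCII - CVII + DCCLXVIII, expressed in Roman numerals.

DXCII = 592, CVII = 107, DCCLXVIII = 768
592 - 107 = 485
485 + 768 = 1253

MCCLIII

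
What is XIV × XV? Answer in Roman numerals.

XIV = 14
XV = 15
14 × 15 = 210

CCX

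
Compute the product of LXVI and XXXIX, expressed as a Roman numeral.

LXVI = 66
XXXIX = 39
66 × 39 = 2574

MMDLXXIV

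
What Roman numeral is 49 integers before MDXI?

MDXI = 1511
1511 - 49 = 1462

MCDLXII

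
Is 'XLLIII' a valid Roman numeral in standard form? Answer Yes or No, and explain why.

'XLLIII': L should not appear more than once

No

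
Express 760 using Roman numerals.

Convert 760 to Roman numerals:
  760 contains 1×500 (D)
  260 contains 2×100 (CC)
  60 contains 1×50 (L)
  10 contains 1×10 (X)

DCCLX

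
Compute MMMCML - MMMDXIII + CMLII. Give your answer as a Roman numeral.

MMMCML = 3950, MMMDXIII = 3513, CMLII = 952
3950 - 3513 = 437
437 + 952 = 1389

MCCCLXXXIX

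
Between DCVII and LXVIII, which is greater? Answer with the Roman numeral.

DCVII = 607
LXVIII = 68
607 is larger

DCVII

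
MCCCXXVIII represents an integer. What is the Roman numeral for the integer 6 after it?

MCCCXXVIII = 1328
1328 + 6 = 1334

MCCCXXXIV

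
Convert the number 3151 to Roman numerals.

Convert 3151 to Roman numerals:
  3151 contains 3×1000 (MMM)
  151 contains 1×100 (C)
  51 contains 1×50 (L)
  1 contains 1×1 (I)

MMMCLI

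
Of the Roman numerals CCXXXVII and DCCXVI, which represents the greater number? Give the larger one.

CCXXXVII = 237
DCCXVI = 716
716 is larger

DCCXVI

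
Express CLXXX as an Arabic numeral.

CLXXX: C=100, L=50, X=10, X=10, X=10
100 + 50 + 10 + 10 + 10 = 180

180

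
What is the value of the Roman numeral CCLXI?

CCLXI: C=100, C=100, L=50, X=10, I=1
100 + 100 + 50 + 10 + 1 = 261

261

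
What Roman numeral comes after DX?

DX = 510; next is 511

DXI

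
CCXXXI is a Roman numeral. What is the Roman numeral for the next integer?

CCXXXI = 231; next is 232

CCXXXII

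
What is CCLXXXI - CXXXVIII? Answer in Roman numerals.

CCLXXXI = 281
CXXXVIII = 138
281 - 138 = 143

CXLIII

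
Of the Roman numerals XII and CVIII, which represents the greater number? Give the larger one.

XII = 12
CVIII = 108
108 is larger

CVIII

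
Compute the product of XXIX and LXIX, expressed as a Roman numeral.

XXIX = 29
LXIX = 69
29 × 69 = 2001

MMI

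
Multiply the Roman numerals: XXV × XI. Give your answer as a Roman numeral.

XXV = 25
XI = 11
25 × 11 = 275

CCLXXV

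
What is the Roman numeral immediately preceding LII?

LII = 52, so the previous integer is 52 - 1 = 51

LI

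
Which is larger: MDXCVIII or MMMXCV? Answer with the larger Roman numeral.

MDXCVIII = 1598
MMMXCV = 3095
3095 is larger

MMMXCV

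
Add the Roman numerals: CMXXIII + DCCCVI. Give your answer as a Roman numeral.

CMXXIII = 923
DCCCVI = 806
923 + 806 = 1729

MDCCXXIX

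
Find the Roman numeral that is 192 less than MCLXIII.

MCLXIII = 1163
1163 - 192 = 971

CMLXXI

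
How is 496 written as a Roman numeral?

Convert 496 to Roman numerals:
  496 contains 1×400 (CD)
  96 contains 1×90 (XC)
  6 contains 1×5 (V)
  1 contains 1×1 (I)

CDXCVI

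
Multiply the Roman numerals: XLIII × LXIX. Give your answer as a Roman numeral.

XLIII = 43
LXIX = 69
43 × 69 = 2967

MMCMLXVII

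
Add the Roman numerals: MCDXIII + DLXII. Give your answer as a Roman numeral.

MCDXIII = 1413
DLXII = 562
1413 + 562 = 1975

MCMLXXV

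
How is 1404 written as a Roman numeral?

Convert 1404 to Roman numerals:
  1404 contains 1×1000 (M)
  404 contains 1×400 (CD)
  4 contains 1×4 (IV)

MCDIV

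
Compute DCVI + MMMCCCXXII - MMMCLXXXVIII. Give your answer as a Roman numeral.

DCVI = 606, MMMCCCXXII = 3322, MMMCLXXXVIII = 3188
606 + 3322 = 3928
3928 - 3188 = 740

DCCXL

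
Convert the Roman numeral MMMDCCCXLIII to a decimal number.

MMMDCCCXLIII: M=1000, M=1000, M=1000, D=500, C=100, C=100, C=100, XL=40, I=1, I=1, I=1
1000 + 1000 + 1000 + 500 + 100 + 100 + 100 + 40 + 1 + 1 + 1 = 3843

3843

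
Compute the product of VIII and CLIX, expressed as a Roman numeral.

VIII = 8
CLIX = 159
8 × 159 = 1272

MCCLXXII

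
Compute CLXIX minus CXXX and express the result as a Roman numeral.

CLXIX = 169
CXXX = 130
169 - 130 = 39

XXXIX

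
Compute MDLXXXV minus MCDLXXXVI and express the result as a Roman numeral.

MDLXXXV = 1585
MCDLXXXVI = 1486
1585 - 1486 = 99

XCIX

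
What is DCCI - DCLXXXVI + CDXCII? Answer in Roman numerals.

DCCI = 701, DCLXXXVI = 686, CDXCII = 492
701 - 686 = 15
15 + 492 = 507

DVII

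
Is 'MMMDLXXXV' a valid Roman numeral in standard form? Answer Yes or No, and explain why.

'MMMDLXXXV': Check the rules: uses only the symbols I, V, X, L, C, D, M; no symbol is repeated more than three times in a row; V, L and D each appear at most once; no smaller symbol precedes a larger one (values never increase from left to right). Value: M (1000) + M (1000) + M (1000) + D (500) + L (50) + X (10) + X (10) + X (10) + V (5) = 3585. So it is a valid standard Roman numeral.

Yes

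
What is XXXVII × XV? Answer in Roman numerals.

XXXVII = 37
XV = 15
37 × 15 = 555

DLV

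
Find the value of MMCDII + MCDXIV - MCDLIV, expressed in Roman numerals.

MMCDII = 2402, MCDXIV = 1414, MCDLIV = 1454
2402 + 1414 = 3816
3816 - 1454 = 2362

MMCCCLXII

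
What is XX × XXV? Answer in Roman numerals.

XX = 20
XXV = 25
20 × 25 = 500

D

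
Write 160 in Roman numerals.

Convert 160 to Roman numerals:
  160 contains 1×100 (C)
  60 contains 1×50 (L)
  10 contains 1×10 (X)

CLX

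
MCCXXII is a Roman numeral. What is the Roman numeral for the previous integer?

MCCXXII = 1222; previous is 1221

MCCXXI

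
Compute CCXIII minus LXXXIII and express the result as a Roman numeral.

CCXIII = 213
LXXXIII = 83
213 - 83 = 130

CXXX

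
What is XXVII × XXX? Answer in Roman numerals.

XXVII = 27
XXX = 30
27 × 30 = 810

DCCCX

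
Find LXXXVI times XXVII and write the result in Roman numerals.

LXXXVI = 86
XXVII = 27
86 × 27 = 2322

MMCCCXXII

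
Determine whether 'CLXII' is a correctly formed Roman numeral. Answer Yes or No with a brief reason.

'CLXII': Check the rules: uses only the symbols I, V, X, L, C, D, M; no symbol is repeated more than three times in a row; V, L and D each appear at most once; no smaller symbol precedes a larger one (values never increase from left to right). Value: C (100) + L (50) + X (10) + I (1) + I (1) = 162. So it is a valid standard Roman numeral.

Yes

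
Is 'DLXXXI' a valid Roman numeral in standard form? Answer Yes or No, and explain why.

'DLXXXI': Check the rules: uses only the symbols I, V, X, L, C, D, M; no symbol is repeated more than three times in a row; V, L and D each appear at most once; no smaller symbol precedes a larger one (values never increase from left to right). Value: D (500) + L (50) + X (10) + X (10) + X (10) + I (1) = 581. So it is a valid standard Roman numeral.

Yes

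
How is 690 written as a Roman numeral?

Convert 690 to Roman numerals:
  690 contains 1×500 (D)
  190 contains 1×100 (C)
  90 contains 1×90 (XC)

DCXC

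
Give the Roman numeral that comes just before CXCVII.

CXCVII = 197; previous is 196

CXCVI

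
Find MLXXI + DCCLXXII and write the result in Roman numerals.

MLXXI = 1071
DCCLXXII = 772
1071 + 772 = 1843

MDCCCXLIII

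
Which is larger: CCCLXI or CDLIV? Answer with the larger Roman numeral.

CCCLXI = 361
CDLIV = 454
454 is larger

CDLIV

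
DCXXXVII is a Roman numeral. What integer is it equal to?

DCXXXVII: D=500, C=100, X=10, X=10, X=10, V=5, I=1, I=1
500 + 100 + 10 + 10 + 10 + 5 + 1 + 1 = 637

637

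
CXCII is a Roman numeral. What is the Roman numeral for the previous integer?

CXCII = 192, so the previous integer is 192 - 1 = 191

CXCI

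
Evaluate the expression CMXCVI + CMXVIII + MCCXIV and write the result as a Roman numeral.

CMXCVI = 996, CMXVIII = 918, MCCXIV = 1214
996 + 918 = 1914
1914 + 1214 = 3128

MMMCXXVIII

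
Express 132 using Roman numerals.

Convert 132 to Roman numerals:
  132 contains 1×100 (C)
  32 contains 3×10 (XXX)
  2 contains 2×1 (II)

CXXXII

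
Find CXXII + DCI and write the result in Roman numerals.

CXXII = 122
DCI = 601
122 + 601 = 723

DCCXXIII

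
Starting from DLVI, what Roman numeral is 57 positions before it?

DLVI = 556
556 - 57 = 499

CDXCIX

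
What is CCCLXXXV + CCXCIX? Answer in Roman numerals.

CCCLXXXV = 385
CCXCIX = 299
385 + 299 = 684

DCLXXXIV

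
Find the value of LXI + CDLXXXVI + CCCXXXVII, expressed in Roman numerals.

LXI = 61, CDLXXXVI = 486, CCCXXXVII = 337
61 + 486 = 547
547 + 337 = 884

DCCCLXXXIV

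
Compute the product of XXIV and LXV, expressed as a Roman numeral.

XXIV = 24
LXV = 65
24 × 65 = 1560

MDLX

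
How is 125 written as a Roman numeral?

Convert 125 to Roman numerals:
  125 contains 1×100 (C)
  25 contains 2×10 (XX)
  5 contains 1×5 (V)

CXXV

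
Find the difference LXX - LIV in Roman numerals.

LXX = 70
LIV = 54
70 - 54 = 16

XVI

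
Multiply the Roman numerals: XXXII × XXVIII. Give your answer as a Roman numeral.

XXXII = 32
XXVIII = 28
32 × 28 = 896

DCCCXCVI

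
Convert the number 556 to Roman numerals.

Convert 556 to Roman numerals:
  556 contains 1×500 (D)
  56 contains 1×50 (L)
  6 contains 1×5 (V)
  1 contains 1×1 (I)

DLVI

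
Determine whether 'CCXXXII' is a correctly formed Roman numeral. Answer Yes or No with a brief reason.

'CCXXXII': Check the rules: uses only the symbols I, V, X, L, C, D, M; no symbol is repeated more than three times in a row; V, L and D each appear at most once; no smaller symbol precedes a larger one (values never increase from left to right). Value: C (100) + C (100) + X (10) + X (10) + X (10) + I (1) + I (1) = 232. So it is a valid standard Roman numeral.

Yes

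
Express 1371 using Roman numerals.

Convert 1371 to Roman numerals:
  1371 contains 1×1000 (M)
  371 contains 3×100 (CCC)
  71 contains 1×50 (L)
  21 contains 2×10 (XX)
  1 contains 1×1 (I)

MCCCLXXI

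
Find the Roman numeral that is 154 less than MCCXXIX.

MCCXXIX = 1229
1229 - 154 = 1075

MLXXV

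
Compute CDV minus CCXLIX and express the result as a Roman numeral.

CDV = 405
CCXLIX = 249
405 - 249 = 156

CLVI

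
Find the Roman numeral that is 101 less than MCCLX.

MCCLX = 1260
1260 - 101 = 1159

MCLIX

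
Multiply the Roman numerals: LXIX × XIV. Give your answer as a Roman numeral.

LXIX = 69
XIV = 14
69 × 14 = 966

CMLXVI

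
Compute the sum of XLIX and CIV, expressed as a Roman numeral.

XLIX = 49
CIV = 104
49 + 104 = 153

CLIII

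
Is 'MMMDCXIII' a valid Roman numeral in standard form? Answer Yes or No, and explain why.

'MMMDCXIII': Check the rules: uses only the symbols I, V, X, L, C, D, M; no symbol is repeated more than three times in a row; V, L and D each appear at most once; no smaller symbol precedes a larger one (values never increase from left to right). Value: M (1000) + M (1000) + M (1000) + D (500) + C (100) + X (10) + I (1) + I (1) + I (1) = 3613. So it is a valid standard Roman numeral.

Yes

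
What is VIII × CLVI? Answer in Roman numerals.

VIII = 8
CLVI = 156
8 × 156 = 1248

MCCXLVIII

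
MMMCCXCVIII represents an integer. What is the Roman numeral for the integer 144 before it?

MMMCCXCVIII = 3298
3298 - 144 = 3154

MMMCLIV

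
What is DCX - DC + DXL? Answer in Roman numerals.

DCX = 610, DC = 600, DXL = 540
610 - 600 = 10
10 + 540 = 550

DL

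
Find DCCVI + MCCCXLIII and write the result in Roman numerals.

DCCVI = 706
MCCCXLIII = 1343
706 + 1343 = 2049

MMXLIX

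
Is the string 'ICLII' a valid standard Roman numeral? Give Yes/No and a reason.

'ICLII': Invalid subtractive combination: IC

No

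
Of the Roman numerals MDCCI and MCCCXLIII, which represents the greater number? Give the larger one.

MDCCI = 1701
MCCCXLIII = 1343
1701 is larger

MDCCI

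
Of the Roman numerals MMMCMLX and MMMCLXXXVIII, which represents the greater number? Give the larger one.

MMMCMLX = 3960
MMMCLXXXVIII = 3188
3960 is larger

MMMCMLX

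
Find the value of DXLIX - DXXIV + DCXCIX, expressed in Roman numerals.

DXLIX = 549, DXXIV = 524, DCXCIX = 699
549 - 524 = 25
25 + 699 = 724

DCCXXIV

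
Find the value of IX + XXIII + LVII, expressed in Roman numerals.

IX = 9, XXIII = 23, LVII = 57
9 + 23 = 32
32 + 57 = 89

LXXXIX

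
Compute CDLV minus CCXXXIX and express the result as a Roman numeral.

CDLV = 455
CCXXXIX = 239
455 - 239 = 216

CCXVI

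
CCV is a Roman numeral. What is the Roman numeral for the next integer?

CCV = 205, so the next integer is 205 + 1 = 206

CCVI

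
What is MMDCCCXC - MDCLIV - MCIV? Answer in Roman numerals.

MMDCCCXC = 2890, MDCLIV = 1654, MCIV = 1104
2890 - 1654 = 1236
1236 - 1104 = 132

CXXXII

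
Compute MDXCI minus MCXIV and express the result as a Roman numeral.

MDXCI = 1591
MCXIV = 1114
1591 - 1114 = 477

CDLXXVII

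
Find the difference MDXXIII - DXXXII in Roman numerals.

MDXXIII = 1523
DXXXII = 532
1523 - 532 = 991

CMXCI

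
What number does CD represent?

CD: CD=400

400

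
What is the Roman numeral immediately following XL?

XL = 40, so the next integer is 40 + 1 = 41

XLI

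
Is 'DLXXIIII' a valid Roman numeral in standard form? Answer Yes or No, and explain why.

'DLXXIIII': More than 3 consecutive I's

No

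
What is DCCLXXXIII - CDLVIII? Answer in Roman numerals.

DCCLXXXIII = 783
CDLVIII = 458
783 - 458 = 325

CCCXXV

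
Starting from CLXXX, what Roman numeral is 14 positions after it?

CLXXX = 180
180 + 14 = 194

CXCIV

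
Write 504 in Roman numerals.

Convert 504 to Roman numerals:
  504 contains 1×500 (D)
  4 contains 1×4 (IV)

DIV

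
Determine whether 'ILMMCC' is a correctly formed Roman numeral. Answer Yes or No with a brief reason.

'ILMMCC': Invalid subtractive combination: IL

No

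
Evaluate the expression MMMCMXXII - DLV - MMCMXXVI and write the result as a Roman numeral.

MMMCMXXII = 3922, DLV = 555, MMCMXXVI = 2926
3922 - 555 = 3367
3367 - 2926 = 441

CDXLI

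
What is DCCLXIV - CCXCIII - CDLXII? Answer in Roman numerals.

DCCLXIV = 764, CCXCIII = 293, CDLXII = 462
764 - 293 = 471
471 - 462 = 9

IX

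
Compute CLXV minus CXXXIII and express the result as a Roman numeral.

CLXV = 165
CXXXIII = 133
165 - 133 = 32

XXXII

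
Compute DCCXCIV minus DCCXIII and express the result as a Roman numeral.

DCCXCIV = 794
DCCXIII = 713
794 - 713 = 81

LXXXI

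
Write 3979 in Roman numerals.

Convert 3979 to Roman numerals:
  3979 contains 3×1000 (MMM)
  979 contains 1×900 (CM)
  79 contains 1×50 (L)
  29 contains 2×10 (XX)
  9 contains 1×9 (IX)

MMMCMLXXIX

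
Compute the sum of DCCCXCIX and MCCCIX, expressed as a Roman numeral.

DCCCXCIX = 899
MCCCIX = 1309
899 + 1309 = 2208

MMCCVIII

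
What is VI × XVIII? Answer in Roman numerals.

VI = 6
XVIII = 18
6 × 18 = 108

CVIII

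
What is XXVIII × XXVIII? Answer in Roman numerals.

XXVIII = 28
XXVIII = 28
28 × 28 = 784

DCCLXXXIV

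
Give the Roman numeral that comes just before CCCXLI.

CCCXLI = 341; previous is 340

CCCXL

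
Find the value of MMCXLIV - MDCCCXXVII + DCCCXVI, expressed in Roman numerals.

MMCXLIV = 2144, MDCCCXXVII = 1827, DCCCXVI = 816
2144 - 1827 = 317
317 + 816 = 1133

MCXXXIII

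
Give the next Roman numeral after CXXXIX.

CXXXIX = 139; next is 140

CXL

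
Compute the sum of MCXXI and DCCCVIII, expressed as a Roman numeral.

MCXXI = 1121
DCCCVIII = 808
1121 + 808 = 1929

MCMXXIX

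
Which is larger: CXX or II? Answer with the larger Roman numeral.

CXX = 120
II = 2
120 is larger

CXX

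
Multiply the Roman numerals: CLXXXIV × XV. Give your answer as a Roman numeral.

CLXXXIV = 184
XV = 15
184 × 15 = 2760

MMDCCLX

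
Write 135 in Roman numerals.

Convert 135 to Roman numerals:
  135 contains 1×100 (C)
  35 contains 3×10 (XXX)
  5 contains 1×5 (V)

CXXXV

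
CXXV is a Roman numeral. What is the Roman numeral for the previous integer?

CXXV = 125; previous is 124

CXXIV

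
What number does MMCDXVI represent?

MMCDXVI: M=1000, M=1000, CD=400, X=10, V=5, I=1
1000 + 1000 + 400 + 10 + 5 + 1 = 2416

2416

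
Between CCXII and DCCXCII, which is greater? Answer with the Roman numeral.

CCXII = 212
DCCXCII = 792
792 is larger

DCCXCII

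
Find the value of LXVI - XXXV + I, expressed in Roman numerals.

LXVI = 66, XXXV = 35, I = 1
66 - 35 = 31
31 + 1 = 32

XXXII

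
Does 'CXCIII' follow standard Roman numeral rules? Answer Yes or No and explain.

'CXCIII': Check the rules: uses only the symbols I, V, X, L, C, D, M; no symbol is repeated more than three times in a row; V, L and D each appear at most once; the only place a smaller symbol precedes a larger one is the allowed subtractive pair XC, the symbol right after such a pair (if any) is smaller than the pair's first symbol, and otherwise the values never increase from left to right. Value: C (100) + XC (90) + I (1) + I (1) + I (1) = 193. So it is a valid standard Roman numeral.

Yes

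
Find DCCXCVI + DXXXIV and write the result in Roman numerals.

DCCXCVI = 796
DXXXIV = 534
796 + 534 = 1330

MCCCXXX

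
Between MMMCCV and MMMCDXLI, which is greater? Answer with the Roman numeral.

MMMCCV = 3205
MMMCDXLI = 3441
3441 is larger

MMMCDXLI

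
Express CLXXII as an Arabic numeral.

CLXXII: C=100, L=50, X=10, X=10, I=1, I=1
100 + 50 + 10 + 10 + 1 + 1 = 172

172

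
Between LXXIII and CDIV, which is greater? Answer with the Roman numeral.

LXXIII = 73
CDIV = 404
404 is larger

CDIV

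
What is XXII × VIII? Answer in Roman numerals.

XXII = 22
VIII = 8
22 × 8 = 176

CLXXVI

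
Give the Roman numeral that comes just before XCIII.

XCIII = 93; previous is 92

XCII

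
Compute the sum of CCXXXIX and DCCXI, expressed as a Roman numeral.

CCXXXIX = 239
DCCXI = 711
239 + 711 = 950

CML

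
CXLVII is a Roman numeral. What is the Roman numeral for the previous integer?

CXLVII = 147; previous is 146

CXLVI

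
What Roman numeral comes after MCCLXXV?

MCCLXXV = 1275, so the next integer is 1275 + 1 = 1276

MCCLXXVI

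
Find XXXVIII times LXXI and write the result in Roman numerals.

XXXVIII = 38
LXXI = 71
38 × 71 = 2698

MMDCXCVIII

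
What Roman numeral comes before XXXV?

XXXV = 35; previous is 34

XXXIV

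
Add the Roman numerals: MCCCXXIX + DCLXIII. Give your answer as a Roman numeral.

MCCCXXIX = 1329
DCLXIII = 663
1329 + 663 = 1992

MCMXCII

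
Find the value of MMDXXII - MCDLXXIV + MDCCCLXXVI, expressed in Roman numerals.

MMDXXII = 2522, MCDLXXIV = 1474, MDCCCLXXVI = 1876
2522 - 1474 = 1048
1048 + 1876 = 2924

MMCMXXIV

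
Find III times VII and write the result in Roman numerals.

III = 3
VII = 7
3 × 7 = 21

XXI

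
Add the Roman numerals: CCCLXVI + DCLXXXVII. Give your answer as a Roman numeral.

CCCLXVI = 366
DCLXXXVII = 687
366 + 687 = 1053

MLIII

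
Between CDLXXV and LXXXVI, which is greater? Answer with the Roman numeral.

CDLXXV = 475
LXXXVI = 86
475 is larger

CDLXXV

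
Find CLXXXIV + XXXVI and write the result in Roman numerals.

CLXXXIV = 184
XXXVI = 36
184 + 36 = 220

CCXX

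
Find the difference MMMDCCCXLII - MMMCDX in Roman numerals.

MMMDCCCXLII = 3842
MMMCDX = 3410
3842 - 3410 = 432

CDXXXII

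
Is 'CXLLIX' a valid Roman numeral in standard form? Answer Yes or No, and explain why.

'CXLLIX': L should not appear more than once

No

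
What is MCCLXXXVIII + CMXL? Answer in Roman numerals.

MCCLXXXVIII = 1288
CMXL = 940
1288 + 940 = 2228

MMCCXXVIII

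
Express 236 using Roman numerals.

Convert 236 to Roman numerals:
  236 contains 2×100 (CC)
  36 contains 3×10 (XXX)
  6 contains 1×5 (V)
  1 contains 1×1 (I)

CCXXXVI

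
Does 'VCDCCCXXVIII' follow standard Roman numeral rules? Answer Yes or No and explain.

'VCDCCCXXVIII': V should not appear more than once

No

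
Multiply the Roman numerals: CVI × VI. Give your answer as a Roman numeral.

CVI = 106
VI = 6
106 × 6 = 636

DCXXXVI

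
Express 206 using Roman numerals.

Convert 206 to Roman numerals:
  206 contains 2×100 (CC)
  6 contains 1×5 (V)
  1 contains 1×1 (I)

CCVI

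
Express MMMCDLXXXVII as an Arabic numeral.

MMMCDLXXXVII: M=1000, M=1000, M=1000, CD=400, L=50, X=10, X=10, X=10, V=5, I=1, I=1
1000 + 1000 + 1000 + 400 + 50 + 10 + 10 + 10 + 5 + 1 + 1 = 3487

3487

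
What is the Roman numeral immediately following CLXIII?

CLXIII = 163, so the next integer is 163 + 1 = 164

CLXIV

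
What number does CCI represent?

CCI: C=100, C=100, I=1
100 + 100 + 1 = 201

201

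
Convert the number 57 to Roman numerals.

Convert 57 to Roman numerals:
  57 contains 1×50 (L)
  7 contains 1×5 (V)
  2 contains 2×1 (II)

LVII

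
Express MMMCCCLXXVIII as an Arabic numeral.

MMMCCCLXXVIII: M=1000, M=1000, M=1000, C=100, C=100, C=100, L=50, X=10, X=10, V=5, I=1, I=1, I=1
1000 + 1000 + 1000 + 100 + 100 + 100 + 50 + 10 + 10 + 5 + 1 + 1 + 1 = 3378

3378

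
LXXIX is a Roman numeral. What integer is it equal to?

LXXIX: L=50, X=10, X=10, IX=9
50 + 10 + 10 + 9 = 79

79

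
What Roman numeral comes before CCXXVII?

CCXXVII = 227, so the previous integer is 227 - 1 = 226

CCXXVI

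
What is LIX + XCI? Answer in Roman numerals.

LIX = 59
XCI = 91
59 + 91 = 150

CL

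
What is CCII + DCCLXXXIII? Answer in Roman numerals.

CCII = 202
DCCLXXXIII = 783
202 + 783 = 985

CMLXXXV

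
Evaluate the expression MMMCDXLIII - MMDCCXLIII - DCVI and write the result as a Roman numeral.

MMMCDXLIII = 3443, MMDCCXLIII = 2743, DCVI = 606
3443 - 2743 = 700
700 - 606 = 94

XCIV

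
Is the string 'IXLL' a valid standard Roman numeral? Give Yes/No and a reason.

'IXLL': L should not appear more than once

No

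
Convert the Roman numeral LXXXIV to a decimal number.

LXXXIV: L=50, X=10, X=10, X=10, IV=4
50 + 10 + 10 + 10 + 4 = 84

84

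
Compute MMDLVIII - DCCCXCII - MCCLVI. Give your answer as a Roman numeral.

MMDLVIII = 2558, DCCCXCII = 892, MCCLVI = 1256
2558 - 892 = 1666
1666 - 1256 = 410

CDX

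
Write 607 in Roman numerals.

Convert 607 to Roman numerals:
  607 contains 1×500 (D)
  107 contains 1×100 (C)
  7 contains 1×5 (V)
  2 contains 2×1 (II)

DCVII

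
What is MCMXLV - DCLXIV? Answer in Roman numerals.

MCMXLV = 1945
DCLXIV = 664
1945 - 664 = 1281

MCCLXXXI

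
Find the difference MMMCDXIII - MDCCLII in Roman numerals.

MMMCDXIII = 3413
MDCCLII = 1752
3413 - 1752 = 1661

MDCLXI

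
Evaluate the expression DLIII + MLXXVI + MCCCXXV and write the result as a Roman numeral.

DLIII = 553, MLXXVI = 1076, MCCCXXV = 1325
553 + 1076 = 1629
1629 + 1325 = 2954

MMCMLIV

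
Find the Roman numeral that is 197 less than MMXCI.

MMXCI = 2091
2091 - 197 = 1894

MDCCCXCIV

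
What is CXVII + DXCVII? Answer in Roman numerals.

CXVII = 117
DXCVII = 597
117 + 597 = 714

DCCXIV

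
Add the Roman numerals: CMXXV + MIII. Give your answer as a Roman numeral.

CMXXV = 925
MIII = 1003
925 + 1003 = 1928

MCMXXVIII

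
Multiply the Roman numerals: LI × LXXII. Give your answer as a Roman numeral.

LI = 51
LXXII = 72
51 × 72 = 3672

MMMDCLXXII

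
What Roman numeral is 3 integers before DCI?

DCI = 601
601 - 3 = 598

DXCVIII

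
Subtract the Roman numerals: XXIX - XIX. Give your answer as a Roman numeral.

XXIX = 29
XIX = 19
29 - 19 = 10

X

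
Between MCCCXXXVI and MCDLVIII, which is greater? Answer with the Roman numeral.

MCCCXXXVI = 1336
MCDLVIII = 1458
1458 is larger

MCDLVIII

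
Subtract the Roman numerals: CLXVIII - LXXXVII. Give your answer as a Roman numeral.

CLXVIII = 168
LXXXVII = 87
168 - 87 = 81

LXXXI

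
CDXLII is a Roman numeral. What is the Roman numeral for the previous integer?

CDXLII = 442; previous is 441

CDXLI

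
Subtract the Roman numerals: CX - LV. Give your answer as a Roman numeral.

CX = 110
LV = 55
110 - 55 = 55

LV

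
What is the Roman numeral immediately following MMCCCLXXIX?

MMCCCLXXIX = 2379, so the next integer is 2379 + 1 = 2380

MMCCCLXXX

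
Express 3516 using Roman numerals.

Convert 3516 to Roman numerals:
  3516 contains 3×1000 (MMM)
  516 contains 1×500 (D)
  16 contains 1×10 (X)
  6 contains 1×5 (V)
  1 contains 1×1 (I)

MMMDXVI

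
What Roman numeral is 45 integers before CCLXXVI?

CCLXXVI = 276
276 - 45 = 231

CCXXXI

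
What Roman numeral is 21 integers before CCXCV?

CCXCV = 295
295 - 21 = 274

CCLXXIV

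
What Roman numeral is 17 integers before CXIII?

CXIII = 113
113 - 17 = 96

XCVI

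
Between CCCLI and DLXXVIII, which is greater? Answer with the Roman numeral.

CCCLI = 351
DLXXVIII = 578
578 is larger

DLXXVIII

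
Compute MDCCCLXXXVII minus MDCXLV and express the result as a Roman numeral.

MDCCCLXXXVII = 1887
MDCXLV = 1645
1887 - 1645 = 242

CCXLII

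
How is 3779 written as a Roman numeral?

Convert 3779 to Roman numerals:
  3779 contains 3×1000 (MMM)
  779 contains 1×500 (D)
  279 contains 2×100 (CC)
  79 contains 1×50 (L)
  29 contains 2×10 (XX)
  9 contains 1×9 (IX)

MMMDCCLXXIX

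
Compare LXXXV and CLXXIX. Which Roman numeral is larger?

LXXXV = 85
CLXXIX = 179
179 is larger

CLXXIX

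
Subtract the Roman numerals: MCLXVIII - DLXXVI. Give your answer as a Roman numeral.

MCLXVIII = 1168
DLXXVI = 576
1168 - 576 = 592

DXCII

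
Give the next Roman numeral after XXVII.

XXVII = 27, so the next integer is 27 + 1 = 28

XXVIII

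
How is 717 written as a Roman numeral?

Convert 717 to Roman numerals:
  717 contains 1×500 (D)
  217 contains 2×100 (CC)
  17 contains 1×10 (X)
  7 contains 1×5 (V)
  2 contains 2×1 (II)

DCCXVII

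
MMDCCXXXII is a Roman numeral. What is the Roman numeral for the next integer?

MMDCCXXXII = 2732; next is 2733

MMDCCXXXIII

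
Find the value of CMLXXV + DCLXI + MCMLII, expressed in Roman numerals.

CMLXXV = 975, DCLXI = 661, MCMLII = 1952
975 + 661 = 1636
1636 + 1952 = 3588

MMMDLXXXVIII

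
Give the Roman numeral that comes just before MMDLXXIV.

MMDLXXIV = 2574; previous is 2573

MMDLXXIII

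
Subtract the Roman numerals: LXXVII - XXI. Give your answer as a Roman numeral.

LXXVII = 77
XXI = 21
77 - 21 = 56

LVI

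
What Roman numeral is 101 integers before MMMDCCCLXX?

MMMDCCCLXX = 3870
3870 - 101 = 3769

MMMDCCLXIX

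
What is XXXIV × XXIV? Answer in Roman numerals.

XXXIV = 34
XXIV = 24
34 × 24 = 816

DCCCXVI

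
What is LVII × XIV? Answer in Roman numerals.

LVII = 57
XIV = 14
57 × 14 = 798

DCCXCVIII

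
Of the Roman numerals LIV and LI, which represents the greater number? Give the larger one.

LIV = 54
LI = 51
54 is larger

LIV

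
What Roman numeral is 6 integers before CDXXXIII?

CDXXXIII = 433
433 - 6 = 427

CDXXVII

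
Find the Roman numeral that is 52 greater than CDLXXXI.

CDLXXXI = 481
481 + 52 = 533

DXXXIII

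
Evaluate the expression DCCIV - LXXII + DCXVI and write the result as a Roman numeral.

DCCIV = 704, LXXII = 72, DCXVI = 616
704 - 72 = 632
632 + 616 = 1248

MCCXLVIII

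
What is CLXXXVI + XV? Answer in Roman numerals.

CLXXXVI = 186
XV = 15
186 + 15 = 201

CCI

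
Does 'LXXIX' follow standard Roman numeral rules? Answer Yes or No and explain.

'LXXIX': Check the rules: uses only the symbols I, V, X, L, C, D, M; no symbol is repeated more than three times in a row; V, L and D each appear at most once; the only place a smaller symbol precedes a larger one is the allowed subtractive pair IX, the symbol right after such a pair (if any) is smaller than the pair's first symbol, and otherwise the values never increase from left to right. Value: L (50) + X (10) + X (10) + IX (9) = 79. So it is a valid standard Roman numeral.

Yes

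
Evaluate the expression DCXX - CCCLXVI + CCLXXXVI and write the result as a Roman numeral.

DCXX = 620, CCCLXVI = 366, CCLXXXVI = 286
620 - 366 = 254
254 + 286 = 540

DXL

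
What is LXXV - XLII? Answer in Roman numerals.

LXXV = 75
XLII = 42
75 - 42 = 33

XXXIII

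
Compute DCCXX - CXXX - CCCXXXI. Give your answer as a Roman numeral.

DCCXX = 720, CXXX = 130, CCCXXXI = 331
720 - 130 = 590
590 - 331 = 259

CCLIX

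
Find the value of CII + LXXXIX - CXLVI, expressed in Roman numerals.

CII = 102, LXXXIX = 89, CXLVI = 146
102 + 89 = 191
191 - 146 = 45

XLV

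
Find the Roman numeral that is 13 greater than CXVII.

CXVII = 117
117 + 13 = 130

CXXX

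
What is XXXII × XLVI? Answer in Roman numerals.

XXXII = 32
XLVI = 46
32 × 46 = 1472

MCDLXXII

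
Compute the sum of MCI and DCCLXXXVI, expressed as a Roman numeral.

MCI = 1101
DCCLXXXVI = 786
1101 + 786 = 1887

MDCCCLXXXVII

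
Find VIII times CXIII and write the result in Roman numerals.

VIII = 8
CXIII = 113
8 × 113 = 904

CMIV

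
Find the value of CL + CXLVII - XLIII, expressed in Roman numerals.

CL = 150, CXLVII = 147, XLIII = 43
150 + 147 = 297
297 - 43 = 254

CCLIV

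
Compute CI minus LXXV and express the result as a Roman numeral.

CI = 101
LXXV = 75
101 - 75 = 26

XXVI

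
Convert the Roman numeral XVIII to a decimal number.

XVIII: X=10, V=5, I=1, I=1, I=1
10 + 5 + 1 + 1 + 1 = 18

18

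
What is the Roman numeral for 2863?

Convert 2863 to Roman numerals:
  2863 contains 2×1000 (MM)
  863 contains 1×500 (D)
  363 contains 3×100 (CCC)
  63 contains 1×50 (L)
  13 contains 1×10 (X)
  3 contains 3×1 (III)

MMDCCCLXIII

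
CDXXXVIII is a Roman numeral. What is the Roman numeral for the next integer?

CDXXXVIII = 438, so the next integer is 438 + 1 = 439

CDXXXIX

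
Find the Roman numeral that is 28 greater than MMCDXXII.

MMCDXXII = 2422
2422 + 28 = 2450

MMCDL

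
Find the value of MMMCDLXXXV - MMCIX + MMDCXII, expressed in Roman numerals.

MMMCDLXXXV = 3485, MMCIX = 2109, MMDCXII = 2612
3485 - 2109 = 1376
1376 + 2612 = 3988

MMMCMLXXXVIII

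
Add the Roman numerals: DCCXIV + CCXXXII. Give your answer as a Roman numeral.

DCCXIV = 714
CCXXXII = 232
714 + 232 = 946

CMXLVI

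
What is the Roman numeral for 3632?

Convert 3632 to Roman numerals:
  3632 contains 3×1000 (MMM)
  632 contains 1×500 (D)
  132 contains 1×100 (C)
  32 contains 3×10 (XXX)
  2 contains 2×1 (II)

MMMDCXXXII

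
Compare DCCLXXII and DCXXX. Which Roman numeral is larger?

DCCLXXII = 772
DCXXX = 630
772 is larger

DCCLXXII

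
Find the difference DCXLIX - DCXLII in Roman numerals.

DCXLIX = 649
DCXLII = 642
649 - 642 = 7

VII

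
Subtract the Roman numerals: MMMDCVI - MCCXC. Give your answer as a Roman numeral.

MMMDCVI = 3606
MCCXC = 1290
3606 - 1290 = 2316

MMCCCXVI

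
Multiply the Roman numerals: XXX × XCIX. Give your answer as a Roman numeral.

XXX = 30
XCIX = 99
30 × 99 = 2970

MMCMLXX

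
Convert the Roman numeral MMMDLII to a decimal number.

MMMDLII: M=1000, M=1000, M=1000, D=500, L=50, I=1, I=1
1000 + 1000 + 1000 + 500 + 50 + 1 + 1 = 3552

3552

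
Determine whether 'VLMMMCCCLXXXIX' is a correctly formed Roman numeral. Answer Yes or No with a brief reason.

'VLMMMCCCLXXXIX': L should not appear more than once

No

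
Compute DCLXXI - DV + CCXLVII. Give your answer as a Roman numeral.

DCLXXI = 671, DV = 505, CCXLVII = 247
671 - 505 = 166
166 + 247 = 413

CDXIII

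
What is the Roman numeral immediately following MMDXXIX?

MMDXXIX = 2529, so the next integer is 2529 + 1 = 2530

MMDXXX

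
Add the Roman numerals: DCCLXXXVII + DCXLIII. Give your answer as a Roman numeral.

DCCLXXXVII = 787
DCXLIII = 643
787 + 643 = 1430

MCDXXX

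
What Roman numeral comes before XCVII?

XCVII = 97, so the previous integer is 97 - 1 = 96

XCVI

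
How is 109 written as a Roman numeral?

Convert 109 to Roman numerals:
  109 contains 1×100 (C)
  9 contains 1×9 (IX)

CIX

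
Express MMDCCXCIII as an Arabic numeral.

MMDCCXCIII: M=1000, M=1000, D=500, C=100, C=100, XC=90, I=1, I=1, I=1
1000 + 1000 + 500 + 100 + 100 + 90 + 1 + 1 + 1 = 2793

2793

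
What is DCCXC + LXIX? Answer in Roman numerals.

DCCXC = 790
LXIX = 69
790 + 69 = 859

DCCCLIX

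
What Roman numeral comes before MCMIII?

MCMIII = 1903, so the previous integer is 1903 - 1 = 1902

MCMII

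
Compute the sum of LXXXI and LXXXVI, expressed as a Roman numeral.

LXXXI = 81
LXXXVI = 86
81 + 86 = 167

CLXVII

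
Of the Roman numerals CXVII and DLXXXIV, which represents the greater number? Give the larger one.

CXVII = 117
DLXXXIV = 584
584 is larger

DLXXXIV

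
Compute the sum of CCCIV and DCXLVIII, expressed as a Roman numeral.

CCCIV = 304
DCXLVIII = 648
304 + 648 = 952

CMLII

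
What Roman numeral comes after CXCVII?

CXCVII = 197; next is 198

CXCVIII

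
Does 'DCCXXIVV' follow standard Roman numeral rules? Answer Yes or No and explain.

'DCCXXIVV': V should not appear more than once

No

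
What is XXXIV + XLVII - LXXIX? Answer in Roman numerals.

XXXIV = 34, XLVII = 47, LXXIX = 79
34 + 47 = 81
81 - 79 = 2

II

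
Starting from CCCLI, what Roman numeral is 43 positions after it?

CCCLI = 351
351 + 43 = 394

CCCXCIV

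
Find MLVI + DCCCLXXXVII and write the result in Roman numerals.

MLVI = 1056
DCCCLXXXVII = 887
1056 + 887 = 1943

MCMXLIII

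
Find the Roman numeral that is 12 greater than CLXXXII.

CLXXXII = 182
182 + 12 = 194

CXCIV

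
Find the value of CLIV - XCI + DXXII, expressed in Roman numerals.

CLIV = 154, XCI = 91, DXXII = 522
154 - 91 = 63
63 + 522 = 585

DLXXXV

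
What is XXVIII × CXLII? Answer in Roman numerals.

XXVIII = 28
CXLII = 142
28 × 142 = 3976

MMMCMLXXVI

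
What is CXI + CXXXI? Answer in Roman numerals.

CXI = 111
CXXXI = 131
111 + 131 = 242

CCXLII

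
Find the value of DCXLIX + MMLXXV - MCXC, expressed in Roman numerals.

DCXLIX = 649, MMLXXV = 2075, MCXC = 1190
649 + 2075 = 2724
2724 - 1190 = 1534

MDXXXIV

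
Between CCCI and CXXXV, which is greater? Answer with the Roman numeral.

CCCI = 301
CXXXV = 135
301 is larger

CCCI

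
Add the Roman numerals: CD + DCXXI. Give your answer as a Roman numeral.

CD = 400
DCXXI = 621
400 + 621 = 1021

MXXI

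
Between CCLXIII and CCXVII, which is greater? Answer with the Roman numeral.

CCLXIII = 263
CCXVII = 217
263 is larger

CCLXIII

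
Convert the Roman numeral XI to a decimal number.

XI: X=10, I=1
10 + 1 = 11

11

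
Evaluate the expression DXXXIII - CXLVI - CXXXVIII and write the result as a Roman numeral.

DXXXIII = 533, CXLVI = 146, CXXXVIII = 138
533 - 146 = 387
387 - 138 = 249

CCXLIX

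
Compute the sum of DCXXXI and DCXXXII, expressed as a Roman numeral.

DCXXXI = 631
DCXXXII = 632
631 + 632 = 1263

MCCLXIII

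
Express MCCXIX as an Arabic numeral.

MCCXIX: M=1000, C=100, C=100, X=10, IX=9
1000 + 100 + 100 + 10 + 9 = 1219

1219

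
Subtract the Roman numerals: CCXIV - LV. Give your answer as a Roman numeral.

CCXIV = 214
LV = 55
214 - 55 = 159

CLIX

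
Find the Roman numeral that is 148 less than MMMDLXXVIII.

MMMDLXXVIII = 3578
3578 - 148 = 3430

MMMCDXXX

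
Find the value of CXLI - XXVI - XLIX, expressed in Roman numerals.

CXLI = 141, XXVI = 26, XLIX = 49
141 - 26 = 115
115 - 49 = 66

LXVI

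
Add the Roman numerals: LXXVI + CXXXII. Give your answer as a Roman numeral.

LXXVI = 76
CXXXII = 132
76 + 132 = 208

CCVIII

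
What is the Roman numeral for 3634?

Convert 3634 to Roman numerals:
  3634 contains 3×1000 (MMM)
  634 contains 1×500 (D)
  134 contains 1×100 (C)
  34 contains 3×10 (XXX)
  4 contains 1×4 (IV)

MMMDCXXXIV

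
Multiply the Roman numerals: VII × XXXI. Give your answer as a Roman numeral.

VII = 7
XXXI = 31
7 × 31 = 217

CCXVII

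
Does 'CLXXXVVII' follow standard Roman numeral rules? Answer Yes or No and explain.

'CLXXXVVII': V should not appear more than once

No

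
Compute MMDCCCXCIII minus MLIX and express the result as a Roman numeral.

MMDCCCXCIII = 2893
MLIX = 1059
2893 - 1059 = 1834

MDCCCXXXIV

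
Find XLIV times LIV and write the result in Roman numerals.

XLIV = 44
LIV = 54
44 × 54 = 2376

MMCCCLXXVI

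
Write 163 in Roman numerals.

Convert 163 to Roman numerals:
  163 contains 1×100 (C)
  63 contains 1×50 (L)
  13 contains 1×10 (X)
  3 contains 3×1 (III)

CLXIII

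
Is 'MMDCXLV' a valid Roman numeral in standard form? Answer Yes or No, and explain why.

'MMDCXLV': Check the rules: uses only the symbols I, V, X, L, C, D, M; no symbol is repeated more than three times in a row; V, L and D each appear at most once; the only place a smaller symbol precedes a larger one is the allowed subtractive pair XL, the symbol right after such a pair (if any) is smaller than the pair's first symbol, and otherwise the values never increase from left to right. Value: M (1000) + M (1000) + D (500) + C (100) + XL (40) + V (5) = 2645. So it is a valid standard Roman numeral.

Yes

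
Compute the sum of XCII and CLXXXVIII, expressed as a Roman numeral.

XCII = 92
CLXXXVIII = 188
92 + 188 = 280

CCLXXX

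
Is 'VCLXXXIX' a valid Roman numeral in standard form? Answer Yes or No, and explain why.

'VCLXXXIX': Invalid subtractive combination: VC

No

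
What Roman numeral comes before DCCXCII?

DCCXCII = 792; previous is 791

DCCXCI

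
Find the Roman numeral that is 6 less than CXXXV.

CXXXV = 135
135 - 6 = 129

CXXIX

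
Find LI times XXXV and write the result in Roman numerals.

LI = 51
XXXV = 35
51 × 35 = 1785

MDCCLXXXV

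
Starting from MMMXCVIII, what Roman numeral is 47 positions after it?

MMMXCVIII = 3098
3098 + 47 = 3145

MMMCXLV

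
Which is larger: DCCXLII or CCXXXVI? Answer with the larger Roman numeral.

DCCXLII = 742
CCXXXVI = 236
742 is larger

DCCXLII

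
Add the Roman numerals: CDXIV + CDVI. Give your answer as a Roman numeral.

CDXIV = 414
CDVI = 406
414 + 406 = 820

DCCCXX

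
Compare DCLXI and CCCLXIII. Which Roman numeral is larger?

DCLXI = 661
CCCLXIII = 363
661 is larger

DCLXI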